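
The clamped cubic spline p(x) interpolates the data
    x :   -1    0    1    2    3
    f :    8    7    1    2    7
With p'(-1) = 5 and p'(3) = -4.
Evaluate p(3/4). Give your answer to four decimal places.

Put m_i = p'' at the i-th knot. Here h = (1, 1, 1, 1) and Δ = (-1, -6, 1, 5), so the interior equations h_(i-1)·m_(i-1) + 2(h_(i-1)+h_i)·m_i + h_i·m_(i+1) = 6(Δ_i − Δ_(i-1)) read
  1·m_0 + 4·m_1 + 1·m_2 = 6(Δ_1 - Δ_0) = -30
  1·m_1 + 4·m_2 + 1·m_3 = 6(Δ_2 - Δ_1) = 42
  1·m_2 + 4·m_3 + 1·m_4 = 6(Δ_3 - Δ_2) = 24
Clamped end conditions give two more equations: 2h_0·m_0 + h_0·m_1 = 6(Δ_0 - p'(-1)) = -36 and h_3·m_3 + 2h_3·m_4 = 6(p'(3) - Δ_3) = -54.
Forward elimination and back-substitution give m_0 = -15, m_1 = -6, m_2 = 9, m_3 = 12, m_4 = -33.
On [0, 1], p(x) = 7 - 11/2·x - 3·x² + 5/2·x³.
With x = 3/4: p(3/4) = 287/128.

2.2422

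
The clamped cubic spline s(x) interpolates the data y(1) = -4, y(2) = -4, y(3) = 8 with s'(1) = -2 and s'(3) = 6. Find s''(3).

Put m_i = s'' at the i-th knot. Here h = (1, 1) and Δ = (0, 12), so the interior equations h_(i-1)·m_(i-1) + 2(h_(i-1)+h_i)·m_i + h_i·m_(i+1) = 6(Δ_i − Δ_(i-1)) read
  1·m_0 + 4·m_1 + 1·m_2 = 6(Δ_1 - Δ_0) = 72
Clamped end conditions give two more equations: 2h_0·m_0 + h_0·m_1 = 6(Δ_0 - s'(1)) = 12 and h_1·m_1 + 2h_1·m_2 = 6(s'(3) - Δ_1) = -36.
Solving: m_0 = -8, m_1 = 28, m_2 = -32.

-32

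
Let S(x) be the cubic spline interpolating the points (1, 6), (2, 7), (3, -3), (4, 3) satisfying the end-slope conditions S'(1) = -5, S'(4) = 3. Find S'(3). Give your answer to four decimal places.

Write m_i for S''(x_i). With h_i = 1, 1, 1 and divided differences Δ_i = 1, -10, 6, the continuity of S' gives the tridiagonal system
  1·m_0 + 4·m_1 + 1·m_2 = 6(Δ_1 - Δ_0) = -66
  1·m_1 + 4·m_2 + 1·m_3 = 6(Δ_2 - Δ_1) = 96
Clamped end conditions give two more equations: 2h_0·m_0 + h_0·m_1 = 6(Δ_0 - S'(1)) = 36 and h_2·m_2 + 2h_2·m_3 = 6(S'(4) - Δ_2) = -18.
Forward elimination and back-substitution give m_0 = 536/15, m_1 = -532/15, m_2 = 602/15, m_3 = -436/15.
On [3, 4], S'(x) = b_2 + 2c_2·(x - 3) + 3d_2·(x - 3)² with b_2 = Δ_2 - h_2(2m_2 + m_3)/6 = -38/15, c_2 = m_2/2 = 301/15, d_2 = (m_3 - m_2)/(6h_2) = -173/15. So S'(3) = -38/15.

-2.5333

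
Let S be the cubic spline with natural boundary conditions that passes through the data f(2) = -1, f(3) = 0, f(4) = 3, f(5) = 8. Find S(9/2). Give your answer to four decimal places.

5.3500

Let σ_i = S''(x_i). Step sizes h_i = 1, 1, 1; slopes of the chords Δ_i = (y_(i+1) - y_i)/h_i = 1, 3, 5.
  1·σ_0 + 4·σ_1 + 1·σ_2 = 6(Δ_1 - Δ_0) = 12
  1·σ_1 + 4·σ_2 + 1·σ_3 = 6(Δ_2 - Δ_1) = 12
Natural end conditions: σ_0 = σ_3 = 0.
Solving the tridiagonal system: σ_0 = 0, σ_1 = 12/5, σ_2 = 12/5, σ_3 = 0.
On [4, 5], S(t) = 3 + 21/5·(t - 4) + 6/5·(t - 4)² - 2/5·(t - 4)³.
With (t - 4) = 1/2: S(9/2) = 107/20.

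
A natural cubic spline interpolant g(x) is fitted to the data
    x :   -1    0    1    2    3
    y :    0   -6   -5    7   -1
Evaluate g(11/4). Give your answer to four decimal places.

2.4104

Let M_i = g''(x_i). Step sizes h_i = 1, 1, 1, 1; slopes of the chords Δ_i = (y_(i+1) - y_i)/h_i = -6, 1, 12, -8.
  1·M_0 + 4·M_1 + 1·M_2 = 6(Δ_1 - Δ_0) = 42
  1·M_1 + 4·M_2 + 1·M_3 = 6(Δ_2 - Δ_1) = 66
  1·M_2 + 4·M_3 + 1·M_4 = 6(Δ_3 - Δ_2) = -120
Natural end conditions: M_0 = M_4 = 0.
Forward elimination and back-substitution give M_0 = 0, M_1 = 123/28, M_2 = 171/7, M_3 = -1011/28, M_4 = 0.
On [2, 3], g(x) = 7 + 113/28·(x - 2) - 1011/56·(x - 2)² + 337/56·(x - 2)³.
With (x - 2) = 3/4: g(11/4) = 8639/3584.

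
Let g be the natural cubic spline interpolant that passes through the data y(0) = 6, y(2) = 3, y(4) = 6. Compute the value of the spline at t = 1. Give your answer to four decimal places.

Write σ_i for g''(x_i). With h_i = 2, 2 and divided differences Δ_i = -3/2, 3/2, the continuity of g' gives the tridiagonal system
  2·σ_0 + 8·σ_1 + 2·σ_2 = 6(Δ_1 - Δ_0) = 18
Natural end conditions: σ_0 = σ_2 = 0.
Solving the tridiagonal system: σ_0 = 0, σ_1 = 9/4, σ_2 = 0.
On [0, 2], g(t) = 6 - 9/4·t + 0·t² + 3/16·t³.
With t = 1: g(1) = 63/16.

3.9375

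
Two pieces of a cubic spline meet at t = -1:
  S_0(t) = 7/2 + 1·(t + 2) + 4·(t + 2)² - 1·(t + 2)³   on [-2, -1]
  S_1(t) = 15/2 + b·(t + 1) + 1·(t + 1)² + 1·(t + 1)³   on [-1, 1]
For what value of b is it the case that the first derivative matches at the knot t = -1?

S_0'(t) = 1 + 8·(t + 2) - 3·(t + 2)², so S_0'(-1) = 6. On the right, S_1'(-1) = b, so b = 6.

6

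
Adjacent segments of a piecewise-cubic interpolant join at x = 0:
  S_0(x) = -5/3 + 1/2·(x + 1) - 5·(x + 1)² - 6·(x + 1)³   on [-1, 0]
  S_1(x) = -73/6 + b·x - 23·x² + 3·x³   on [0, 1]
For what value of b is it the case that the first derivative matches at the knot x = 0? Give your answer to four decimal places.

S_0'(x) = 1/2 - 10·(x + 1) - 18·(x + 1)², so S_0'(0) = -55/2. On the right, S_1'(0) = b, so b = -55/2.

-27.5000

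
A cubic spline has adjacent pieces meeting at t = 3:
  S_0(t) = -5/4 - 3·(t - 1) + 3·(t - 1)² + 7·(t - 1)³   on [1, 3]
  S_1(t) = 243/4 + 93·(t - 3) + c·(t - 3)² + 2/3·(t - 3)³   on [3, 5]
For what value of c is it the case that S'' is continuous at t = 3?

45

S_0''(t) = 6 + 42·(t - 1), so S_0''(3) = 90. On the right, S_1''(3) = 2c, so c = 45.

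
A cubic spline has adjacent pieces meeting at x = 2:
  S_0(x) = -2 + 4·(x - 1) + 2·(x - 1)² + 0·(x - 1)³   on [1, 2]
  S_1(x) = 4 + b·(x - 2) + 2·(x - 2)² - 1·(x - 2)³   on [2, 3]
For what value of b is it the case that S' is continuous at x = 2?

S_0'(x) = 4 + 4·(x - 1) + 0·(x - 1)², so S_0'(2) = 8. On the right, S_1'(2) = b, so b = 8.

8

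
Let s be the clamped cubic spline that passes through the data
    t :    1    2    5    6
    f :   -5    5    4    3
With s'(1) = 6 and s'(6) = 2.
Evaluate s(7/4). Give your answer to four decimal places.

2.4152

Write m_i for s''(x_i). With h_i = 1, 3, 1 and divided differences Δ_i = 10, -1/3, -1, the continuity of s' gives the tridiagonal system
  1·m_0 + 8·m_1 + 3·m_2 = 6(Δ_1 - Δ_0) = -62
  3·m_1 + 8·m_2 + 1·m_3 = 6(Δ_2 - Δ_1) = -4
Clamped end conditions give two more equations: 2h_0·m_0 + h_0·m_1 = 6(Δ_0 - s'(1)) = 24 and h_2·m_2 + 2h_2·m_3 = 6(s'(6) - Δ_2) = 18.
Solving: m_0 = 1100/63, m_1 = -688/63, m_2 = 166/63, m_3 = 484/63.
On [1, 2], s(t) = -5 + 6·(t - 1) + 550/63·(t - 1)² - 298/63·(t - 1)³.
With (t - 1) = 3/4: s(7/4) = 541/224.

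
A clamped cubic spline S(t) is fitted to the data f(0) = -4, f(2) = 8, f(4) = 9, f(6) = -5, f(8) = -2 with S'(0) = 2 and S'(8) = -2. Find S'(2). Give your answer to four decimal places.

Write M_i for S''(x_i). With h_i = 2, 2, 2, 2 and divided differences Δ_i = 6, 1/2, -7, 3/2, the continuity of S' gives the tridiagonal system
  2·M_0 + 8·M_1 + 2·M_2 = 6(Δ_1 - Δ_0) = -33
  2·M_1 + 8·M_2 + 2·M_3 = 6(Δ_2 - Δ_1) = -45
  2·M_2 + 8·M_3 + 2·M_4 = 6(Δ_3 - Δ_2) = 51
Clamped end conditions give two more equations: 2h_0·M_0 + h_0·M_1 = 6(Δ_0 - S'(0)) = 24 and h_3·M_3 + 2h_3·M_4 = 6(S'(8) - Δ_3) = -21.
Solving: M_0 = 229/28, M_1 = -61/14, M_2 = -29/4, M_3 = 76/7, M_4 = -299/28.
On [2, 4], S'(t) = b_1 + 2c_1·(t - 2) + 3d_1·(t - 2)² with b_1 = Δ_1 - h_1(2M_1 + M_2)/6 = 163/28, c_1 = M_1/2 = -61/28, d_1 = (M_2 - M_1)/(6h_1) = -27/112. So S'(2) = 163/28.

5.8214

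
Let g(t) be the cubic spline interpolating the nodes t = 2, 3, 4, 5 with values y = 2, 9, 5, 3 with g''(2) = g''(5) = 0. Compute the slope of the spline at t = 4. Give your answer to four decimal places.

Put m_i = g'' at the i-th knot. Here h = (1, 1, 1) and Δ = (7, -4, -2), so the interior equations h_(i-1)·m_(i-1) + 2(h_(i-1)+h_i)·m_i + h_i·m_(i+1) = 6(Δ_i − Δ_(i-1)) read
  1·m_0 + 4·m_1 + 1·m_2 = 6(Δ_1 - Δ_0) = -66
  1·m_1 + 4·m_2 + 1·m_3 = 6(Δ_2 - Δ_1) = 12
Natural end conditions: m_0 = m_3 = 0.
Solving: m_0 = 0, m_1 = -92/5, m_2 = 38/5, m_3 = 0.
On [4, 5], g'(t) = b_2 + 2c_2·(t - 4) + 3d_2·(t - 4)² with b_2 = Δ_2 - h_2(2m_2 + m_3)/6 = -68/15, c_2 = m_2/2 = 19/5, d_2 = (m_3 - m_2)/(6h_2) = -19/15. So g'(4) = -68/15.

-4.5333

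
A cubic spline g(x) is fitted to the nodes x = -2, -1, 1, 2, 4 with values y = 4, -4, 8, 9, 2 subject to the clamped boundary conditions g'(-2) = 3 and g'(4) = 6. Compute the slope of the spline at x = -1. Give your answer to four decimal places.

-7.0806

Write M_i for g''(x_i). With h_i = 1, 2, 1, 2 and divided differences Δ_i = -8, 6, 1, -7/2, the continuity of g' gives the tridiagonal system
  1·M_0 + 6·M_1 + 2·M_2 = 6(Δ_1 - Δ_0) = 84
  2·M_1 + 6·M_2 + 1·M_3 = 6(Δ_2 - Δ_1) = -30
  1·M_2 + 6·M_3 + 2·M_4 = 6(Δ_3 - Δ_2) = -27
Clamped end conditions give two more equations: 2h_0·M_0 + h_0·M_1 = 6(Δ_0 - g'(-2)) = -66 and h_3·M_3 + 2h_3·M_4 = 6(g'(4) - Δ_3) = 57.
Solving the tridiagonal system: M_0 = -1421/31, M_1 = 796/31, M_2 = -751/62, M_3 = -269/31, M_4 = 2305/124.
On [-1, 1], g'(x) = b_1 + 2c_1·(x + 1) + 3d_1·(x + 1)² with b_1 = Δ_1 - h_1(2M_1 + M_2)/6 = -439/62, c_1 = M_1/2 = 398/31, d_1 = (M_2 - M_1)/(6h_1) = -781/248. So g'(-1) = -439/62.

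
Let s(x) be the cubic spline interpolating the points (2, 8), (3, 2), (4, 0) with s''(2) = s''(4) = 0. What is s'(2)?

Let σ_i = s''(x_i). Step sizes h_i = 1, 1; slopes of the chords Δ_i = (y_(i+1) - y_i)/h_i = -6, -2.
  1·σ_0 + 4·σ_1 + 1·σ_2 = 6(Δ_1 - Δ_0) = 24
Natural end conditions: σ_0 = σ_2 = 0.
Hence σ_0 = 0, σ_1 = 6, σ_2 = 0.
On [2, 3], s'(x) = b_0 + 2c_0·(x - 2) + 3d_0·(x - 2)² with b_0 = Δ_0 - h_0(2σ_0 + σ_1)/6 = -7, c_0 = σ_0/2 = 0, d_0 = (σ_1 - σ_0)/(6h_0) = 1. So s'(2) = -7.

-7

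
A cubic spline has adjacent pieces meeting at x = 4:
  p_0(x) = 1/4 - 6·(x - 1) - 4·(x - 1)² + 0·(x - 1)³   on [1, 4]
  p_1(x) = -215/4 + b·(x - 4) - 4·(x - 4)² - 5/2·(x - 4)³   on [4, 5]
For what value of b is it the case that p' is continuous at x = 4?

-30

p_0'(x) = -6 - 8·(x - 1) + 0·(x - 1)², so p_0'(4) = -30. On the right, p_1'(4) = b, so b = -30.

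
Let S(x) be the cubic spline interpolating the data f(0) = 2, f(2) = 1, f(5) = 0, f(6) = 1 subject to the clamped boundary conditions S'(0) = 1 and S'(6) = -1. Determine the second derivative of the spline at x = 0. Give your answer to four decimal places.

-2.2436

With m_i denoting the second derivative at x_i, h_i = 2, 3, 1, and Δ_i = (y_(i+1) − y_i)/h_i = -1/2, -1/3, 1:
  2·m_0 + 10·m_1 + 3·m_2 = 6(Δ_1 - Δ_0) = 1
  3·m_1 + 8·m_2 + 1·m_3 = 6(Δ_2 - Δ_1) = 8
Clamped end conditions give two more equations: 2h_0·m_0 + h_0·m_1 = 6(Δ_0 - S'(0)) = -9 and h_2·m_2 + 2h_2·m_3 = 6(S'(6) - Δ_2) = -12.
Solving the tridiagonal system: m_0 = -175/78, m_1 = -1/78, m_2 = 73/39, m_3 = -541/78.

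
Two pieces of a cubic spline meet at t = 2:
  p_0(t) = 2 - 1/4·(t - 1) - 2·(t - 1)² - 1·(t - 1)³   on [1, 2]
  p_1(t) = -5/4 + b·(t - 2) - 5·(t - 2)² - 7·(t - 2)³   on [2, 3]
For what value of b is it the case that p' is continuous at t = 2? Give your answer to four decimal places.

-7.2500

p_0'(t) = -1/4 - 4·(t - 1) - 3·(t - 1)², so p_0'(2) = -29/4. On the right, p_1'(2) = b, so b = -29/4.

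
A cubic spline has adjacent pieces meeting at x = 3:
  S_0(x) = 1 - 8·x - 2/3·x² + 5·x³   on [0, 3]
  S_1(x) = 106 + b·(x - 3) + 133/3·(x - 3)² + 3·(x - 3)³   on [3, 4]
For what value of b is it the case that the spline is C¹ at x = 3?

123

S_0'(x) = -8 - 4/3·x + 15·x², so S_0'(3) = 123. On the right, S_1'(3) = b, so b = 123.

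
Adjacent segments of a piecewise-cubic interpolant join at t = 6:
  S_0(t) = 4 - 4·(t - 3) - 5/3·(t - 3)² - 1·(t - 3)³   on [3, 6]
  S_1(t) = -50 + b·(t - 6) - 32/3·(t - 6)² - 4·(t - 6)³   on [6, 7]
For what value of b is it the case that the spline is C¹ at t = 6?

S_0'(t) = -4 - 10/3·(t - 3) - 3·(t - 3)², so S_0'(6) = -41. On the right, S_1'(6) = b, so b = -41.

-41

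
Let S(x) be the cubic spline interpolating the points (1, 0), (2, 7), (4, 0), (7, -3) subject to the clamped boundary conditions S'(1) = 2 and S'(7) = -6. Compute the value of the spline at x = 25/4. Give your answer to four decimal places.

Put M_i = S'' at the i-th knot. Here h = (1, 2, 3) and Δ = (7, -7/2, -1), so the interior equations h_(i-1)·M_(i-1) + 2(h_(i-1)+h_i)·M_i + h_i·M_(i+1) = 6(Δ_i − Δ_(i-1)) read
  1·M_0 + 6·M_1 + 2·M_2 = 6(Δ_1 - Δ_0) = -63
  2·M_1 + 10·M_2 + 3·M_3 = 6(Δ_2 - Δ_1) = 15
Clamped end conditions give two more equations: 2h_0·M_0 + h_0·M_1 = 6(Δ_0 - S'(1)) = 30 and h_2·M_2 + 2h_2·M_3 = 6(S'(7) - Δ_2) = -30.
Forward elimination and back-substitution give M_0 = 1337/57, M_1 = -964/57, M_2 = 428/57, M_3 = -499/57.
On [4, 7], S(x) = 0 - 157/38·(x - 4) + 214/57·(x - 4)² - 103/114·(x - 4)³.
With (x - 4) = 9/4: S(25/4) = -1413/2432.

-0.5810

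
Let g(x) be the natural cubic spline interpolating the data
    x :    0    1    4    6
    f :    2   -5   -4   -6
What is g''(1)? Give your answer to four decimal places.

6.5352

Put m_i = g'' at the i-th knot. Here h = (1, 3, 2) and Δ = (-7, 1/3, -1), so the interior equations h_(i-1)·m_(i-1) + 2(h_(i-1)+h_i)·m_i + h_i·m_(i+1) = 6(Δ_i − Δ_(i-1)) read
  1·m_0 + 8·m_1 + 3·m_2 = 6(Δ_1 - Δ_0) = 44
  3·m_1 + 10·m_2 + 2·m_3 = 6(Δ_2 - Δ_1) = -8
Natural end conditions: m_0 = m_3 = 0.
Solving: m_0 = 0, m_1 = 464/71, m_2 = -196/71, m_3 = 0.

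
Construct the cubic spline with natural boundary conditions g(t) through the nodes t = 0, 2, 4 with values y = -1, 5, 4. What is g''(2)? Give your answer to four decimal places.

-2.6250

With σ_i denoting the second derivative at x_i, h_i = 2, 2, and Δ_i = (y_(i+1) − y_i)/h_i = 3, -1/2:
  2·σ_0 + 8·σ_1 + 2·σ_2 = 6(Δ_1 - Δ_0) = -21
Natural end conditions: σ_0 = σ_2 = 0.
Forward elimination and back-substitution give σ_0 = 0, σ_1 = -21/8, σ_2 = 0.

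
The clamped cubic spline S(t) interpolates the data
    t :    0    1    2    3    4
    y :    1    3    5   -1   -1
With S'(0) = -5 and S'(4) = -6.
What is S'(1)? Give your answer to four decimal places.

5.1964

Write M_i for S''(x_i). With h_i = 1, 1, 1, 1 and divided differences Δ_i = 2, 2, -6, 0, the continuity of S' gives the tridiagonal system
  1·M_0 + 4·M_1 + 1·M_2 = 6(Δ_1 - Δ_0) = 0
  1·M_1 + 4·M_2 + 1·M_3 = 6(Δ_2 - Δ_1) = -48
  1·M_2 + 4·M_3 + 1·M_4 = 6(Δ_3 - Δ_2) = 36
Clamped end conditions give two more equations: 2h_0·M_0 + h_0·M_1 = 6(Δ_0 - S'(0)) = 42 and h_3·M_3 + 2h_3·M_4 = 6(S'(4) - Δ_3) = -36.
Hence M_0 = 605/28, M_1 = -17/14, M_2 = -67/4, M_3 = 283/14, M_4 = -787/28.
On [1, 2], S'(t) = b_1 + 2c_1·(t - 1) + 3d_1·(t - 1)² with b_1 = Δ_1 - h_1(2M_1 + M_2)/6 = 291/56, c_1 = M_1/2 = -17/28, d_1 = (M_2 - M_1)/(6h_1) = -145/56. So S'(1) = 291/56.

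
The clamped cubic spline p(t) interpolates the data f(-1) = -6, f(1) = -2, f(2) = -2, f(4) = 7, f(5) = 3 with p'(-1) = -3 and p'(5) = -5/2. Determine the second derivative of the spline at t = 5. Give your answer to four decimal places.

11.4301

With M_i denoting the second derivative at x_i, h_i = 2, 1, 2, 1, and Δ_i = (y_(i+1) − y_i)/h_i = 2, 0, 9/2, -4:
  2·M_0 + 6·M_1 + 1·M_2 = 6(Δ_1 - Δ_0) = -12
  1·M_1 + 6·M_2 + 2·M_3 = 6(Δ_2 - Δ_1) = 27
  2·M_2 + 6·M_3 + 1·M_4 = 6(Δ_3 - Δ_2) = -51
Clamped end conditions give two more equations: 2h_0·M_0 + h_0·M_1 = 6(Δ_0 - p'(-1)) = 30 and h_3·M_3 + 2h_3·M_4 = 6(p'(5) - Δ_3) = 9.
Forward elimination and back-substitution give M_0 = 1045/93, M_1 = -695/93, M_2 = 964/93, M_3 = -1289/93, M_4 = 1063/93.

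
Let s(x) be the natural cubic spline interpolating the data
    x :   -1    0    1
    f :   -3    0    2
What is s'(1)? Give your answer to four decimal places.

Write m_i for s''(x_i). With h_i = 1, 1 and divided differences Δ_i = 3, 2, the continuity of s' gives the tridiagonal system
  1·m_0 + 4·m_1 + 1·m_2 = 6(Δ_1 - Δ_0) = -6
Natural end conditions: m_0 = m_2 = 0.
Solving the tridiagonal system: m_0 = 0, m_1 = -3/2, m_2 = 0.
On [0, 1], s'(x) = b_1 + 2c_1·x + 3d_1·x² with b_1 = Δ_1 - h_1(2m_1 + m_2)/6 = 5/2, c_1 = m_1/2 = -3/4, d_1 = (m_2 - m_1)/(6h_1) = 1/4. So s'(1) = 7/4.

1.7500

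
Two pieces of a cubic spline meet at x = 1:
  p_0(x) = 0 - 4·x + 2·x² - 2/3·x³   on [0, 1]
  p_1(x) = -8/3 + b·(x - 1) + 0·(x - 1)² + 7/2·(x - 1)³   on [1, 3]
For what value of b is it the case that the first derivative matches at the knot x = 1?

p_0'(x) = -4 + 4·x - 2·x², so p_0'(1) = -2. On the right, p_1'(1) = b, so b = -2.

-2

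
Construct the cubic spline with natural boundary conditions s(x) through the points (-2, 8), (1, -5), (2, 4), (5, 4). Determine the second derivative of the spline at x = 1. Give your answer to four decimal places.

11.0159

With M_i denoting the second derivative at x_i, h_i = 3, 1, 3, and Δ_i = (y_(i+1) − y_i)/h_i = -13/3, 9, 0:
  3·M_0 + 8·M_1 + 1·M_2 = 6(Δ_1 - Δ_0) = 80
  1·M_1 + 8·M_2 + 3·M_3 = 6(Δ_2 - Δ_1) = -54
Natural end conditions: M_0 = M_3 = 0.
Forward elimination and back-substitution give M_0 = 0, M_1 = 694/63, M_2 = -512/63, M_3 = 0.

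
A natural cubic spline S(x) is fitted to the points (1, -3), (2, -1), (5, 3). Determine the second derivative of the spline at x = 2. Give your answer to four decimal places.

-0.5000

Put m_i = S'' at the i-th knot. Here h = (1, 3) and Δ = (2, 4/3), so the interior equations h_(i-1)·m_(i-1) + 2(h_(i-1)+h_i)·m_i + h_i·m_(i+1) = 6(Δ_i − Δ_(i-1)) read
  1·m_0 + 8·m_1 + 3·m_2 = 6(Δ_1 - Δ_0) = -4
Natural end conditions: m_0 = m_2 = 0.
Hence m_0 = 0, m_1 = -1/2, m_2 = 0.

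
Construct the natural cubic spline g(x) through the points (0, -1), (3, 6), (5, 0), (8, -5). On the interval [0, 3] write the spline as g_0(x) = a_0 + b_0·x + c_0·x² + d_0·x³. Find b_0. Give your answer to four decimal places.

4.0833

Write M_i for g''(x_i). With h_i = 3, 2, 3 and divided differences Δ_i = 7/3, -3, -5/3, the continuity of g' gives the tridiagonal system
  3·M_0 + 10·M_1 + 2·M_2 = 6(Δ_1 - Δ_0) = -32
  2·M_1 + 10·M_2 + 3·M_3 = 6(Δ_2 - Δ_1) = 8
Natural end conditions: M_0 = M_3 = 0.
Solving the tridiagonal system: M_0 = 0, M_1 = -7/2, M_2 = 3/2, M_3 = 0.
On [0, 3], with g_0(x) = a_0 + b_0·x + c_0·x² + d_0·x³: c_0 = M_0/2 = 0, d_0 = (M_1 - M_0)/(6h_0) = -7/36, b_0 = Δ_0 - h_0(2M_0 + M_1)/6 = 49/12.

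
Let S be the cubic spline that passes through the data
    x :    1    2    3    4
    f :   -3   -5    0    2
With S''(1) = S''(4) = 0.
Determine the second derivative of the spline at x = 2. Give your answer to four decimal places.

With M_i denoting the second derivative at x_i, h_i = 1, 1, 1, and Δ_i = (y_(i+1) − y_i)/h_i = -2, 5, 2:
  1·M_0 + 4·M_1 + 1·M_2 = 6(Δ_1 - Δ_0) = 42
  1·M_1 + 4·M_2 + 1·M_3 = 6(Δ_2 - Δ_1) = -18
Natural end conditions: M_0 = M_3 = 0.
Forward elimination and back-substitution give M_0 = 0, M_1 = 62/5, M_2 = -38/5, M_3 = 0.

12.4000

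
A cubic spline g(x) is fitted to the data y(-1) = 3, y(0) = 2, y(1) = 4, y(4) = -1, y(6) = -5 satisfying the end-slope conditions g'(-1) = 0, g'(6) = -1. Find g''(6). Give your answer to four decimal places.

With σ_i denoting the second derivative at x_i, h_i = 1, 1, 3, 2, and Δ_i = (y_(i+1) − y_i)/h_i = -1, 2, -5/3, -2:
  1·σ_0 + 4·σ_1 + 1·σ_2 = 6(Δ_1 - Δ_0) = 18
  1·σ_1 + 8·σ_2 + 3·σ_3 = 6(Δ_2 - Δ_1) = -22
  3·σ_2 + 10·σ_3 + 2·σ_4 = 6(Δ_3 - Δ_2) = -2
Clamped end conditions give two more equations: 2h_0·σ_0 + h_0·σ_1 = 6(Δ_0 - g'(-1)) = -6 and h_3·σ_3 + 2h_3·σ_4 = 6(g'(6) - Δ_3) = 6.
Solving: σ_0 = -925/141, σ_1 = 1004/141, σ_2 = -553/141, σ_3 = 106/141, σ_4 = 317/282.

1.1241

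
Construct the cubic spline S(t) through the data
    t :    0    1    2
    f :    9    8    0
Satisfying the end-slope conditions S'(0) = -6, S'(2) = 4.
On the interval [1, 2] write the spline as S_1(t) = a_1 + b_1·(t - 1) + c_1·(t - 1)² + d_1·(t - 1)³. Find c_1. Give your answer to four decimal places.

-15.5000

Put M_i = S'' at the i-th knot. Here h = (1, 1) and Δ = (-1, -8), so the interior equations h_(i-1)·M_(i-1) + 2(h_(i-1)+h_i)·M_i + h_i·M_(i+1) = 6(Δ_i − Δ_(i-1)) read
  1·M_0 + 4·M_1 + 1·M_2 = 6(Δ_1 - Δ_0) = -42
Clamped end conditions give two more equations: 2h_0·M_0 + h_0·M_1 = 6(Δ_0 - S'(0)) = 30 and h_1·M_1 + 2h_1·M_2 = 6(S'(2) - Δ_1) = 72.
Hence M_0 = 61/2, M_1 = -31, M_2 = 103/2.
On [1, 2], with S_1(t) = a_1 + b_1·(t - 1) + c_1·(t - 1)² + d_1·(t - 1)³: c_1 = M_1/2 = -31/2, d_1 = (M_2 - M_1)/(6h_1) = 55/4, b_1 = Δ_1 - h_1(2M_1 + M_2)/6 = -25/4.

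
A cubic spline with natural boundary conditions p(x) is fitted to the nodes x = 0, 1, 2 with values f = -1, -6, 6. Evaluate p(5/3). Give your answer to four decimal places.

0.7407

Put M_i = p'' at the i-th knot. Here h = (1, 1) and Δ = (-5, 12), so the interior equations h_(i-1)·M_(i-1) + 2(h_(i-1)+h_i)·M_i + h_i·M_(i+1) = 6(Δ_i − Δ_(i-1)) read
  1·M_0 + 4·M_1 + 1·M_2 = 6(Δ_1 - Δ_0) = 102
Natural end conditions: M_0 = M_2 = 0.
Solving the tridiagonal system: M_0 = 0, M_1 = 51/2, M_2 = 0.
On [1, 2], p(x) = -6 + 7/2·(x - 1) + 51/4·(x - 1)² - 17/4·(x - 1)³.
With (x - 1) = 2/3: p(5/3) = 20/27.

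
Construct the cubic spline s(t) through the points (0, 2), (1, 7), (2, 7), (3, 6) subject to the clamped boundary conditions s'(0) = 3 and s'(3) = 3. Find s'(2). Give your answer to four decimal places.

Put m_i = s'' at the i-th knot. Here h = (1, 1, 1) and Δ = (5, 0, -1), so the interior equations h_(i-1)·m_(i-1) + 2(h_(i-1)+h_i)·m_i + h_i·m_(i+1) = 6(Δ_i − Δ_(i-1)) read
  1·m_0 + 4·m_1 + 1·m_2 = 6(Δ_1 - Δ_0) = -30
  1·m_1 + 4·m_2 + 1·m_3 = 6(Δ_2 - Δ_1) = -6
Clamped end conditions give two more equations: 2h_0·m_0 + h_0·m_1 = 6(Δ_0 - s'(0)) = 12 and h_2·m_2 + 2h_2·m_3 = 6(s'(3) - Δ_2) = 24.
Solving the tridiagonal system: m_0 = 54/5, m_1 = -48/5, m_2 = -12/5, m_3 = 66/5.
On [2, 3], s'(t) = b_2 + 2c_2·(t - 2) + 3d_2·(t - 2)² with b_2 = Δ_2 - h_2(2m_2 + m_3)/6 = -12/5, c_2 = m_2/2 = -6/5, d_2 = (m_3 - m_2)/(6h_2) = 13/5. So s'(2) = -12/5.

-2.4000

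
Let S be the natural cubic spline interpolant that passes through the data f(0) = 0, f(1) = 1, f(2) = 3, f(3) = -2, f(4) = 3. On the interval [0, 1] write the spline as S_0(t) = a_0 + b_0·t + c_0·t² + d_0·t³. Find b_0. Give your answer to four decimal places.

0.0536

Put M_i = S'' at the i-th knot. Here h = (1, 1, 1, 1) and Δ = (1, 2, -5, 5), so the interior equations h_(i-1)·M_(i-1) + 2(h_(i-1)+h_i)·M_i + h_i·M_(i+1) = 6(Δ_i − Δ_(i-1)) read
  1·M_0 + 4·M_1 + 1·M_2 = 6(Δ_1 - Δ_0) = 6
  1·M_1 + 4·M_2 + 1·M_3 = 6(Δ_2 - Δ_1) = -42
  1·M_2 + 4·M_3 + 1·M_4 = 6(Δ_3 - Δ_2) = 60
Natural end conditions: M_0 = M_4 = 0.
Solving the tridiagonal system: M_0 = 0, M_1 = 159/28, M_2 = -117/7, M_3 = 537/28, M_4 = 0.
On [0, 1], with S_0(t) = a_0 + b_0·t + c_0·t² + d_0·t³: c_0 = M_0/2 = 0, d_0 = (M_1 - M_0)/(6h_0) = 53/56, b_0 = Δ_0 - h_0(2M_0 + M_1)/6 = 3/56.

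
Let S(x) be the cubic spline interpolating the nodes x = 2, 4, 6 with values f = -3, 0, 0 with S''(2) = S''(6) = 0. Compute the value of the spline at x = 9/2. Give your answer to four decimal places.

Put M_i = S'' at the i-th knot. Here h = (2, 2) and Δ = (3/2, 0), so the interior equations h_(i-1)·M_(i-1) + 2(h_(i-1)+h_i)·M_i + h_i·M_(i+1) = 6(Δ_i − Δ_(i-1)) read
  2·M_0 + 8·M_1 + 2·M_2 = 6(Δ_1 - Δ_0) = -9
Natural end conditions: M_0 = M_2 = 0.
Forward elimination and back-substitution give M_0 = 0, M_1 = -9/8, M_2 = 0.
On [4, 6], S(x) = 0 + 3/4·(x - 4) - 9/16·(x - 4)² + 3/32·(x - 4)³.
With (x - 4) = 1/2: S(9/2) = 63/256.

0.2461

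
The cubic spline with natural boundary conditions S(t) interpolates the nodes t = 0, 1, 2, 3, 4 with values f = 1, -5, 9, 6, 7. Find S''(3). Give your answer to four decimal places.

Let M_i = S''(x_i). Step sizes h_i = 1, 1, 1, 1; slopes of the chords Δ_i = (y_(i+1) - y_i)/h_i = -6, 14, -3, 1.
  1·M_0 + 4·M_1 + 1·M_2 = 6(Δ_1 - Δ_0) = 120
  1·M_1 + 4·M_2 + 1·M_3 = 6(Δ_2 - Δ_1) = -102
  1·M_2 + 4·M_3 + 1·M_4 = 6(Δ_3 - Δ_2) = 24
Natural end conditions: M_0 = M_4 = 0.
Hence M_0 = 0, M_1 = 279/7, M_2 = -276/7, M_3 = 111/7, M_4 = 0.

15.8571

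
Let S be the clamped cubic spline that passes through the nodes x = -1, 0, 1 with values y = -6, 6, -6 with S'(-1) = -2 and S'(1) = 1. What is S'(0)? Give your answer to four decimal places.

Write M_i for S''(x_i). With h_i = 1, 1 and divided differences Δ_i = 12, -12, the continuity of S' gives the tridiagonal system
  1·M_0 + 4·M_1 + 1·M_2 = 6(Δ_1 - Δ_0) = -144
Clamped end conditions give two more equations: 2h_0·M_0 + h_0·M_1 = 6(Δ_0 - S'(-1)) = 84 and h_1·M_1 + 2h_1·M_2 = 6(S'(1) - Δ_1) = 78.
Hence M_0 = 159/2, M_1 = -75, M_2 = 153/2.
On [0, 1], S'(x) = b_1 + 2c_1·x + 3d_1·x² with b_1 = Δ_1 - h_1(2M_1 + M_2)/6 = 1/4, c_1 = M_1/2 = -75/2, d_1 = (M_2 - M_1)/(6h_1) = 101/4. So S'(0) = 1/4.

0.2500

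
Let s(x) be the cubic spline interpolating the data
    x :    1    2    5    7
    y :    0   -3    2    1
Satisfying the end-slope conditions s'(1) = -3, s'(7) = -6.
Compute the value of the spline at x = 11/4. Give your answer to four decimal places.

-3.4348

Let M_i = s''(x_i). Step sizes h_i = 1, 3, 2; slopes of the chords Δ_i = (y_(i+1) - y_i)/h_i = -3, 5/3, -1/2.
  1·M_0 + 8·M_1 + 3·M_2 = 6(Δ_1 - Δ_0) = 28
  3·M_1 + 10·M_2 + 2·M_3 = 6(Δ_2 - Δ_1) = -13
Clamped end conditions give two more equations: 2h_0·M_0 + h_0·M_1 = 6(Δ_0 - s'(1)) = 0 and h_2·M_2 + 2h_2·M_3 = 6(s'(7) - Δ_2) = -33.
Solving the tridiagonal system: M_0 = -161/78, M_1 = 161/39, M_2 = -77/78, M_3 = -605/78.
On [2, 5], s(x) = -3 - 307/156·(x - 2) + 161/78·(x - 2)² - 133/468·(x - 2)³.
With (x - 2) = 3/4: s(11/4) = -11431/3328.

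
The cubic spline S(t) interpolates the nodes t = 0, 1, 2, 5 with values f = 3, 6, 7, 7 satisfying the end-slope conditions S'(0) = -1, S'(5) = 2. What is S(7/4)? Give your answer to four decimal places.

With m_i denoting the second derivative at x_i, h_i = 1, 1, 3, and Δ_i = (y_(i+1) − y_i)/h_i = 3, 1, 0:
  1·m_0 + 4·m_1 + 1·m_2 = 6(Δ_1 - Δ_0) = -12
  1·m_1 + 8·m_2 + 3·m_3 = 6(Δ_2 - Δ_1) = -6
Clamped end conditions give two more equations: 2h_0·m_0 + h_0·m_1 = 6(Δ_0 - S'(0)) = 24 and h_2·m_2 + 2h_2·m_3 = 6(S'(5) - Δ_2) = 12.
Solving the tridiagonal system: m_0 = 444/29, m_1 = -192/29, m_2 = -24/29, m_3 = 70/29.
On [1, 2], S(t) = 6 + 97/29·(t - 1) - 96/29·(t - 1)² + 28/29·(t - 1)³.
With (t - 1) = 3/4: S(7/4) = 3273/464.

7.0539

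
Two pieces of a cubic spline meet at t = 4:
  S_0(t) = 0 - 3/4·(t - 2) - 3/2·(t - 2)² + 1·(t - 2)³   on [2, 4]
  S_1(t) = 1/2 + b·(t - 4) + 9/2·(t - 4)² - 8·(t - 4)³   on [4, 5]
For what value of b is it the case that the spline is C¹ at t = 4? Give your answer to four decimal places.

S_0'(t) = -3/4 - 3·(t - 2) + 3·(t - 2)², so S_0'(4) = 21/4. On the right, S_1'(4) = b, so b = 21/4.

5.2500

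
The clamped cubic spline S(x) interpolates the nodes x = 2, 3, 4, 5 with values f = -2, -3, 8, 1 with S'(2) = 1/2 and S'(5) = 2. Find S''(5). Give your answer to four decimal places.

51.4000

Put σ_i = S'' at the i-th knot. Here h = (1, 1, 1) and Δ = (-1, 11, -7), so the interior equations h_(i-1)·σ_(i-1) + 2(h_(i-1)+h_i)·σ_i + h_i·σ_(i+1) = 6(Δ_i − Δ_(i-1)) read
  1·σ_0 + 4·σ_1 + 1·σ_2 = 6(Δ_1 - Δ_0) = 72
  1·σ_1 + 4·σ_2 + 1·σ_3 = 6(Δ_2 - Δ_1) = -108
Clamped end conditions give two more equations: 2h_0·σ_0 + h_0·σ_1 = 6(Δ_0 - S'(2)) = -9 and h_2·σ_2 + 2h_2·σ_3 = 6(S'(5) - Δ_2) = 54.
Solving the tridiagonal system: σ_0 = -112/5, σ_1 = 179/5, σ_2 = -244/5, σ_3 = 257/5.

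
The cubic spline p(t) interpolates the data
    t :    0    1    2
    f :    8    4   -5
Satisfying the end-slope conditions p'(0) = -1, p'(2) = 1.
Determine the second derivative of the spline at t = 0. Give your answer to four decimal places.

-0.5000

Write M_i for p''(x_i). With h_i = 1, 1 and divided differences Δ_i = -4, -9, the continuity of p' gives the tridiagonal system
  1·M_0 + 4·M_1 + 1·M_2 = 6(Δ_1 - Δ_0) = -30
Clamped end conditions give two more equations: 2h_0·M_0 + h_0·M_1 = 6(Δ_0 - p'(0)) = -18 and h_1·M_1 + 2h_1·M_2 = 6(p'(2) - Δ_1) = 60.
Solving: M_0 = -1/2, M_1 = -17, M_2 = 77/2.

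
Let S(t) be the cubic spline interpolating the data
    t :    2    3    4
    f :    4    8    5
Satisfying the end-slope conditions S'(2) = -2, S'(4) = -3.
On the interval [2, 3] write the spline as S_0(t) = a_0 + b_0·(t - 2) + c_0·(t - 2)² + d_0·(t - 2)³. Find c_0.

14

Let σ_i = S''(x_i). Step sizes h_i = 1, 1; slopes of the chords Δ_i = (y_(i+1) - y_i)/h_i = 4, -3.
  1·σ_0 + 4·σ_1 + 1·σ_2 = 6(Δ_1 - Δ_0) = -42
Clamped end conditions give two more equations: 2h_0·σ_0 + h_0·σ_1 = 6(Δ_0 - S'(2)) = 36 and h_1·σ_1 + 2h_1·σ_2 = 6(S'(4) - Δ_1) = 0.
Forward elimination and back-substitution give σ_0 = 28, σ_1 = -20, σ_2 = 10.
On [2, 3], with S_0(t) = a_0 + b_0·(t - 2) + c_0·(t - 2)² + d_0·(t - 2)³: c_0 = σ_0/2 = 14, d_0 = (σ_1 - σ_0)/(6h_0) = -8, b_0 = Δ_0 - h_0(2σ_0 + σ_1)/6 = -2.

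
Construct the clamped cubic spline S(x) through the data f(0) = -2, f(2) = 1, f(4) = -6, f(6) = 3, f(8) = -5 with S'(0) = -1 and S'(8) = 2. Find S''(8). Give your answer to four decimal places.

Let M_i = S''(x_i). Step sizes h_i = 2, 2, 2, 2; slopes of the chords Δ_i = (y_(i+1) - y_i)/h_i = 3/2, -7/2, 9/2, -4.
  2·M_0 + 8·M_1 + 2·M_2 = 6(Δ_1 - Δ_0) = -30
  2·M_1 + 8·M_2 + 2·M_3 = 6(Δ_2 - Δ_1) = 48
  2·M_2 + 8·M_3 + 2·M_4 = 6(Δ_3 - Δ_2) = -51
Clamped end conditions give two more equations: 2h_0·M_0 + h_0·M_1 = 6(Δ_0 - S'(0)) = 15 and h_3·M_3 + 2h_3·M_4 = 6(S'(8) - Δ_3) = 36.
Hence M_0 = 129/16, M_1 = -69/8, M_2 = 183/16, M_3 = -105/8, M_4 = 249/16.

15.5625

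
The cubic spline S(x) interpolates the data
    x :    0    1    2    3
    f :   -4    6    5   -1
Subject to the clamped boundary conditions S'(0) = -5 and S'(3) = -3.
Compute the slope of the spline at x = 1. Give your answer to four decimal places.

Write m_i for S''(x_i). With h_i = 1, 1, 1 and divided differences Δ_i = 10, -1, -6, the continuity of S' gives the tridiagonal system
  1·m_0 + 4·m_1 + 1·m_2 = 6(Δ_1 - Δ_0) = -66
  1·m_1 + 4·m_2 + 1·m_3 = 6(Δ_2 - Δ_1) = -30
Clamped end conditions give two more equations: 2h_0·m_0 + h_0·m_1 = 6(Δ_0 - S'(0)) = 90 and h_2·m_2 + 2h_2·m_3 = 6(S'(3) - Δ_2) = 18.
Hence m_0 = 908/15, m_1 = -466/15, m_2 = -34/15, m_3 = 152/15.
On [1, 2], S'(x) = b_1 + 2c_1·(x - 1) + 3d_1·(x - 1)² with b_1 = Δ_1 - h_1(2m_1 + m_2)/6 = 146/15, c_1 = m_1/2 = -233/15, d_1 = (m_2 - m_1)/(6h_1) = 24/5. So S'(1) = 146/15.

9.7333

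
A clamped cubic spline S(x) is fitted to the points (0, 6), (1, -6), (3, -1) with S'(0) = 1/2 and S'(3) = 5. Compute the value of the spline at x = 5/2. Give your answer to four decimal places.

Let σ_i = S''(x_i). Step sizes h_i = 1, 2; slopes of the chords Δ_i = (y_(i+1) - y_i)/h_i = -12, 5/2.
  1·σ_0 + 6·σ_1 + 2·σ_2 = 6(Δ_1 - Δ_0) = 87
Clamped end conditions give two more equations: 2h_0·σ_0 + h_0·σ_1 = 6(Δ_0 - S'(0)) = -75 and h_1·σ_1 + 2h_1·σ_2 = 6(S'(3) - Δ_1) = 15.
Solving the tridiagonal system: σ_0 = -101/2, σ_1 = 26, σ_2 = -37/4.
On [1, 3], S(x) = -6 - 47/4·(x - 1) + 13·(x - 1)² - 47/16·(x - 1)³.
With (x - 1) = 3/2: S(5/2) = -549/128.

-4.2891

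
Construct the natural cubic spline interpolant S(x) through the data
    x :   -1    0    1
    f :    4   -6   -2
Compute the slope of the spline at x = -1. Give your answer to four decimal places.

-13.5000

Let M_i = S''(x_i). Step sizes h_i = 1, 1; slopes of the chords Δ_i = (y_(i+1) - y_i)/h_i = -10, 4.
  1·M_0 + 4·M_1 + 1·M_2 = 6(Δ_1 - Δ_0) = 84
Natural end conditions: M_0 = M_2 = 0.
Solving the tridiagonal system: M_0 = 0, M_1 = 21, M_2 = 0.
On [-1, 0], S'(x) = b_0 + 2c_0·(x + 1) + 3d_0·(x + 1)² with b_0 = Δ_0 - h_0(2M_0 + M_1)/6 = -27/2, c_0 = M_0/2 = 0, d_0 = (M_1 - M_0)/(6h_0) = 7/2. So S'(-1) = -27/2.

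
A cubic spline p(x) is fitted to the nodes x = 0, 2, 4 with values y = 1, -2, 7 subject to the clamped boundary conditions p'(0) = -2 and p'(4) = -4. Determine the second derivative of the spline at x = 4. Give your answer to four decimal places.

Let M_i = p''(x_i). Step sizes h_i = 2, 2; slopes of the chords Δ_i = (y_(i+1) - y_i)/h_i = -3/2, 9/2.
  2·M_0 + 8·M_1 + 2·M_2 = 6(Δ_1 - Δ_0) = 36
Clamped end conditions give two more equations: 2h_0·M_0 + h_0·M_1 = 6(Δ_0 - p'(0)) = 3 and h_1·M_1 + 2h_1·M_2 = 6(p'(4) - Δ_1) = -51.
Solving the tridiagonal system: M_0 = -17/4, M_1 = 10, M_2 = -71/4.

-17.7500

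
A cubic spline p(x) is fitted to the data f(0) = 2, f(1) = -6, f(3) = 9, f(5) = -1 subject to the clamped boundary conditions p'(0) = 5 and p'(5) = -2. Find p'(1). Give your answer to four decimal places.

-6.5870

With m_i denoting the second derivative at x_i, h_i = 1, 2, 2, and Δ_i = (y_(i+1) − y_i)/h_i = -8, 15/2, -5:
  1·m_0 + 6·m_1 + 2·m_2 = 6(Δ_1 - Δ_0) = 93
  2·m_1 + 8·m_2 + 2·m_3 = 6(Δ_2 - Δ_1) = -75
Clamped end conditions give two more equations: 2h_0·m_0 + h_0·m_1 = 6(Δ_0 - p'(0)) = -78 and h_2·m_2 + 2h_2·m_3 = 6(p'(5) - Δ_2) = 18.
Forward elimination and back-substitution give m_0 = -1261/23, m_1 = 728/23, m_2 = -484/23, m_3 = 691/46.
On [1, 3], p'(x) = b_1 + 2c_1·(x - 1) + 3d_1·(x - 1)² with b_1 = Δ_1 - h_1(2m_1 + m_2)/6 = -303/46, c_1 = m_1/2 = 364/23, d_1 = (m_2 - m_1)/(6h_1) = -101/23. So p'(1) = -303/46.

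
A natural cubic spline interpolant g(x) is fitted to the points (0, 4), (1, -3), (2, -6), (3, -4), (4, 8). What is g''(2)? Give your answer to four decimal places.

2.5714

With M_i denoting the second derivative at x_i, h_i = 1, 1, 1, 1, and Δ_i = (y_(i+1) − y_i)/h_i = -7, -3, 2, 12:
  1·M_0 + 4·M_1 + 1·M_2 = 6(Δ_1 - Δ_0) = 24
  1·M_1 + 4·M_2 + 1·M_3 = 6(Δ_2 - Δ_1) = 30
  1·M_2 + 4·M_3 + 1·M_4 = 6(Δ_3 - Δ_2) = 60
Natural end conditions: M_0 = M_4 = 0.
Forward elimination and back-substitution give M_0 = 0, M_1 = 75/14, M_2 = 18/7, M_3 = 201/14, M_4 = 0.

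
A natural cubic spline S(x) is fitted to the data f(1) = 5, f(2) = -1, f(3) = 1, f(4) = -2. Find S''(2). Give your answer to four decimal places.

14.8000

Write M_i for S''(x_i). With h_i = 1, 1, 1 and divided differences Δ_i = -6, 2, -3, the continuity of S' gives the tridiagonal system
  1·M_0 + 4·M_1 + 1·M_2 = 6(Δ_1 - Δ_0) = 48
  1·M_1 + 4·M_2 + 1·M_3 = 6(Δ_2 - Δ_1) = -30
Natural end conditions: M_0 = M_3 = 0.
Solving the tridiagonal system: M_0 = 0, M_1 = 74/5, M_2 = -56/5, M_3 = 0.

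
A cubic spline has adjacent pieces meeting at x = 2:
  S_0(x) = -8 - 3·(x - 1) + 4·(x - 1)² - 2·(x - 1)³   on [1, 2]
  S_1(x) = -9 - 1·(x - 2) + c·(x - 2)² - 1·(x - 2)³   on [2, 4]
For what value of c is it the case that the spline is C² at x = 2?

-2

S_0''(x) = 8 - 12·(x - 1), so S_0''(2) = -4. On the right, S_1''(2) = 2c, so c = -2.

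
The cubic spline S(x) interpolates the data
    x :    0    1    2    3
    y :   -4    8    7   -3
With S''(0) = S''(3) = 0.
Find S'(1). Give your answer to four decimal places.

Let m_i = S''(x_i). Step sizes h_i = 1, 1, 1; slopes of the chords Δ_i = (y_(i+1) - y_i)/h_i = 12, -1, -10.
  1·m_0 + 4·m_1 + 1·m_2 = 6(Δ_1 - Δ_0) = -78
  1·m_1 + 4·m_2 + 1·m_3 = 6(Δ_2 - Δ_1) = -54
Natural end conditions: m_0 = m_3 = 0.
Solving the tridiagonal system: m_0 = 0, m_1 = -86/5, m_2 = -46/5, m_3 = 0.
On [1, 2], S'(x) = b_1 + 2c_1·(x - 1) + 3d_1·(x - 1)² with b_1 = Δ_1 - h_1(2m_1 + m_2)/6 = 94/15, c_1 = m_1/2 = -43/5, d_1 = (m_2 - m_1)/(6h_1) = 4/3. So S'(1) = 94/15.

6.2667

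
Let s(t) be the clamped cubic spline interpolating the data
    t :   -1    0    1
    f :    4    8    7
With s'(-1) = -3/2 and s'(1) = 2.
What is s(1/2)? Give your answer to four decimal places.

With M_i denoting the second derivative at x_i, h_i = 1, 1, and Δ_i = (y_(i+1) − y_i)/h_i = 4, -1:
  1·M_0 + 4·M_1 + 1·M_2 = 6(Δ_1 - Δ_0) = -30
Clamped end conditions give two more equations: 2h_0·M_0 + h_0·M_1 = 6(Δ_0 - s'(-1)) = 33 and h_1·M_1 + 2h_1·M_2 = 6(s'(1) - Δ_1) = 18.
Forward elimination and back-substitution give M_0 = 103/4, M_1 = -37/2, M_2 = 73/4.
On [0, 1], s(t) = 8 + 17/8·t - 37/4·t² + 49/8·t³.
With t = 1/2: s(1/2) = 481/64.

7.5156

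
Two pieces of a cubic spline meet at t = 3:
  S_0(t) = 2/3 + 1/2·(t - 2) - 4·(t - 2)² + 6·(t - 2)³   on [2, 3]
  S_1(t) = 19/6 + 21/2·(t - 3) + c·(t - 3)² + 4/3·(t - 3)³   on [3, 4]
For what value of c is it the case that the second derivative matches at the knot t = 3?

S_0''(t) = -8 + 36·(t - 2), so S_0''(3) = 28. On the right, S_1''(3) = 2c, so c = 14.

14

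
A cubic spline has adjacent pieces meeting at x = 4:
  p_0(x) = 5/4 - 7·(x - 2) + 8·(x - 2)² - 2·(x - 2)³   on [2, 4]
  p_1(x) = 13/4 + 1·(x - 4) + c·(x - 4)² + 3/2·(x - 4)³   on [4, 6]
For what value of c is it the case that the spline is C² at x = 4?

p_0''(x) = 16 - 12·(x - 2), so p_0''(4) = -8. On the right, p_1''(4) = 2c, so c = -4.

-4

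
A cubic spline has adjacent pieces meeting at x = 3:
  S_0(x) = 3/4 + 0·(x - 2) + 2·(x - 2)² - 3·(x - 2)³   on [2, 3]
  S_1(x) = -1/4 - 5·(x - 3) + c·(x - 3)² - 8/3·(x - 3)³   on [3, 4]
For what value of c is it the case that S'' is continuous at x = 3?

S_0''(x) = 4 - 18·(x - 2), so S_0''(3) = -14. On the right, S_1''(3) = 2c, so c = -7.

-7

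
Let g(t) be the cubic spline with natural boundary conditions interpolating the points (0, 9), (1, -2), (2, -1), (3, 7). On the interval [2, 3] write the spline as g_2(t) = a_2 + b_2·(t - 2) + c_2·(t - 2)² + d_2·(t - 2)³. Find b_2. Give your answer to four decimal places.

With m_i denoting the second derivative at x_i, h_i = 1, 1, 1, and Δ_i = (y_(i+1) − y_i)/h_i = -11, 1, 8:
  1·m_0 + 4·m_1 + 1·m_2 = 6(Δ_1 - Δ_0) = 72
  1·m_1 + 4·m_2 + 1·m_3 = 6(Δ_2 - Δ_1) = 42
Natural end conditions: m_0 = m_3 = 0.
Solving the tridiagonal system: m_0 = 0, m_1 = 82/5, m_2 = 32/5, m_3 = 0.
On [2, 3], with g_2(t) = a_2 + b_2·(t - 2) + c_2·(t - 2)² + d_2·(t - 2)³: c_2 = m_2/2 = 16/5, d_2 = (m_3 - m_2)/(6h_2) = -16/15, b_2 = Δ_2 - h_2(2m_2 + m_3)/6 = 88/15.

5.8667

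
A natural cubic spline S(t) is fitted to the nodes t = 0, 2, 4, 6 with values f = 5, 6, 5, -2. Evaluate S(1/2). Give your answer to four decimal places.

Write M_i for S''(x_i). With h_i = 2, 2, 2 and divided differences Δ_i = 1/2, -1/2, -7/2, the continuity of S' gives the tridiagonal system
  2·M_0 + 8·M_1 + 2·M_2 = 6(Δ_1 - Δ_0) = -6
  2·M_1 + 8·M_2 + 2·M_3 = 6(Δ_2 - Δ_1) = -18
Natural end conditions: M_0 = M_3 = 0.
Solving the tridiagonal system: M_0 = 0, M_1 = -1/5, M_2 = -11/5, M_3 = 0.
On [0, 2], S(t) = 5 + 17/30·t + 0·t² - 1/60·t³.
With t = 1/2: S(1/2) = 169/32.

5.2813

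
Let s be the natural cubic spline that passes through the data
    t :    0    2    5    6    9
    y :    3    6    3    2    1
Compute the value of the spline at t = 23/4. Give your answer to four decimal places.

2.2042

With M_i denoting the second derivative at x_i, h_i = 2, 3, 1, 3, and Δ_i = (y_(i+1) − y_i)/h_i = 3/2, -1, -1, -1/3:
  2·M_0 + 10·M_1 + 3·M_2 = 6(Δ_1 - Δ_0) = -15
  3·M_1 + 8·M_2 + 1·M_3 = 6(Δ_2 - Δ_1) = 0
  1·M_2 + 8·M_3 + 3·M_4 = 6(Δ_3 - Δ_2) = 4
Natural end conditions: M_0 = M_4 = 0.
Solving the tridiagonal system: M_0 = 0, M_1 = -311/186, M_2 = 160/279, M_3 = 239/558, M_4 = 0.
On [5, 6], s(t) = 3 - 1409/1116·(t - 5) + 80/279·(t - 5)² - 3/124·(t - 5)³.
With (t - 5) = 3/4: s(23/4) = 52477/23808.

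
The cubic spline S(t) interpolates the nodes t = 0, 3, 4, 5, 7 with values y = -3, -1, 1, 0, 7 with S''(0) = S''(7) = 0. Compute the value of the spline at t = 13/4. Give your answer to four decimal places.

Let M_i = S''(x_i). Step sizes h_i = 3, 1, 1, 2; slopes of the chords Δ_i = (y_(i+1) - y_i)/h_i = 2/3, 2, -1, 7/2.
  3·M_0 + 8·M_1 + 1·M_2 = 6(Δ_1 - Δ_0) = 8
  1·M_1 + 4·M_2 + 1·M_3 = 6(Δ_2 - Δ_1) = -18
  1·M_2 + 6·M_3 + 2·M_4 = 6(Δ_3 - Δ_2) = 27
Natural end conditions: M_0 = M_4 = 0.
Solving: M_0 = 0, M_1 = 319/178, M_2 = -564/89, M_3 = 989/178, M_4 = 0.
On [3, 4], S(t) = -1 + 1313/534·(t - 3) + 319/356·(t - 3)² - 1447/1068·(t - 3)³.
With (t - 3) = 1/4: S(13/4) = -7985/22784.

-0.3505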